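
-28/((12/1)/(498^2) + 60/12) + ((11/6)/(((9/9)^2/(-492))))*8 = -7221.60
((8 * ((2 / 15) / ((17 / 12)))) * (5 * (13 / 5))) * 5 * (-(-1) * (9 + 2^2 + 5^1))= 14976 / 17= 880.94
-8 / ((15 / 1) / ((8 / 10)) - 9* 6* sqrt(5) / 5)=4000 / 6177 +768* sqrt(5) / 2059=1.48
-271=-271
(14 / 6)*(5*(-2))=-70 / 3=-23.33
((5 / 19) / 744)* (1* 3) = 0.00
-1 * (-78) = 78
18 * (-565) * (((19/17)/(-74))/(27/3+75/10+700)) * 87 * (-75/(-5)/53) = 252165150/47771921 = 5.28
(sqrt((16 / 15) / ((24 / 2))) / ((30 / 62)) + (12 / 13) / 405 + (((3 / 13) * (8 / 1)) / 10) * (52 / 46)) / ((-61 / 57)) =-1178 * sqrt(5) / 4575-161804 / 820755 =-0.77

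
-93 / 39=-31 / 13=-2.38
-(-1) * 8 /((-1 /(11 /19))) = -88 /19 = -4.63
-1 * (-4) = 4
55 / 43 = 1.28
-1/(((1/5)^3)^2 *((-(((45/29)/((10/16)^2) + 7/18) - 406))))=-40781250/1048277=-38.90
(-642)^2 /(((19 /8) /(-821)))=-2707093152 /19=-142478586.95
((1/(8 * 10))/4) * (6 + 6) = 3/80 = 0.04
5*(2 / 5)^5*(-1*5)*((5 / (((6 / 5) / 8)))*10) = -256 / 3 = -85.33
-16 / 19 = -0.84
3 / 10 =0.30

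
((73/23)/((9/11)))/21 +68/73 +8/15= 2617291/1586655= 1.65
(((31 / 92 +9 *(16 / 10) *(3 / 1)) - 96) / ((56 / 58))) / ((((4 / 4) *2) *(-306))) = 699857 / 7882560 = 0.09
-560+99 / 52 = -29021 / 52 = -558.10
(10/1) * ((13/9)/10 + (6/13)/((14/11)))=4153/819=5.07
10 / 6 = 1.67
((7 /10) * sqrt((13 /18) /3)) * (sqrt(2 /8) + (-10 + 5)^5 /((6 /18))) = -131243 * sqrt(78) /360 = -3219.74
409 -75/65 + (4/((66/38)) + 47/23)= 4067105/9867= 412.19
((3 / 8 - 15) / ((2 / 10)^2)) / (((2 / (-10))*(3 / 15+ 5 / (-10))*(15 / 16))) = -6500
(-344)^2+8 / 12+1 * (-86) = 354752 / 3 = 118250.67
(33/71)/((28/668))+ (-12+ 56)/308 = 5582/497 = 11.23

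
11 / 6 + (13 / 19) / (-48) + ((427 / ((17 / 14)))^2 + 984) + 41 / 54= 295665334987 / 2372112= 124642.23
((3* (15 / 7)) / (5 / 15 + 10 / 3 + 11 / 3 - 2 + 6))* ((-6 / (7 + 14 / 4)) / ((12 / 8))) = -180 / 833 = -0.22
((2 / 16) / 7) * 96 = 12 / 7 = 1.71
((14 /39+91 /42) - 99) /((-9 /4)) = 15050 /351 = 42.88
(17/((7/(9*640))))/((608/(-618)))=-1891080/133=-14218.65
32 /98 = 16 /49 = 0.33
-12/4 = -3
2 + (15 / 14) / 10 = 59 / 28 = 2.11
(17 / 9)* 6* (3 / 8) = 17 / 4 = 4.25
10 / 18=5 / 9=0.56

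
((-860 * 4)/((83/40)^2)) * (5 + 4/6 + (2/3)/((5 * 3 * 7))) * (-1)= 1967129600/434007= 4532.48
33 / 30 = 11 / 10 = 1.10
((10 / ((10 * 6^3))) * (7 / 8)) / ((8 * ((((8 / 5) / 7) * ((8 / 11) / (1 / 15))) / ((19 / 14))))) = 1463 / 5308416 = 0.00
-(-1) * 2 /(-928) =-1 /464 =-0.00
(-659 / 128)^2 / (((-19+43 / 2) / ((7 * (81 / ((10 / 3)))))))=738711981 / 409600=1803.50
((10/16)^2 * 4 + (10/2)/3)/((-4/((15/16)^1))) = -0.76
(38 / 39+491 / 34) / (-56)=-20441 / 74256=-0.28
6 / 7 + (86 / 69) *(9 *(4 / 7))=1170 / 161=7.27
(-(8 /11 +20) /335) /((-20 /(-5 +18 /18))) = -228 /18425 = -0.01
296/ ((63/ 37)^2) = 405224/ 3969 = 102.10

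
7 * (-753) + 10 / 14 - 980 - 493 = -47203 / 7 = -6743.29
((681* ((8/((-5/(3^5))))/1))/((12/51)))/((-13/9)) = 50637798/65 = 779043.05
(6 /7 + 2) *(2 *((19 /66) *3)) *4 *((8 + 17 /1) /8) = 61.69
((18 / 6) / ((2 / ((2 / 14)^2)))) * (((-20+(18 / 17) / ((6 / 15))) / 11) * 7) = -885 / 2618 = -0.34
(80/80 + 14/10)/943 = 12/4715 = 0.00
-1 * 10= -10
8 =8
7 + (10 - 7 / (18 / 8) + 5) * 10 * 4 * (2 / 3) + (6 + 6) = 9073 / 27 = 336.04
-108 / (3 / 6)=-216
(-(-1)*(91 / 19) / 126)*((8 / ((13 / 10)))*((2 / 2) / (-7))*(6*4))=-0.80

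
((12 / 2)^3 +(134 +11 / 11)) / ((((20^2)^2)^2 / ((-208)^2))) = 59319 / 100000000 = 0.00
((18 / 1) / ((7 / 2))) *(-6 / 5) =-216 / 35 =-6.17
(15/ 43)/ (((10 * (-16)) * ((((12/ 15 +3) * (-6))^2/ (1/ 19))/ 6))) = -25/ 18875968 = -0.00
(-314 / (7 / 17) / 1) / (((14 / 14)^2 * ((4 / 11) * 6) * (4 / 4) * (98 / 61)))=-1790899 / 8232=-217.55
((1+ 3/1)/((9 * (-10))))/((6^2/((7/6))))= -7/4860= -0.00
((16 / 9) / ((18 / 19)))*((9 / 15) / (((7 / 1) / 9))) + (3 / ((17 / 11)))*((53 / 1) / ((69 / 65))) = 4038407 / 41055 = 98.37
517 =517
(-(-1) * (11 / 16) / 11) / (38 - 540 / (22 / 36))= -11 / 148832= -0.00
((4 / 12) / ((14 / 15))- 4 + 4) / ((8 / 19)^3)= 34295 / 7168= 4.78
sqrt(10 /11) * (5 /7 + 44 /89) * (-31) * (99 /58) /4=-210087 * sqrt(110) /144536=-15.24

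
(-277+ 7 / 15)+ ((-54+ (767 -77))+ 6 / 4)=10829 / 30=360.97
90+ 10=100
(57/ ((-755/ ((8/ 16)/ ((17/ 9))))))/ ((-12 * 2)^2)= -0.00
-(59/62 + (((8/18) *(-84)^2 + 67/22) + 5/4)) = -4284661/1364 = -3141.25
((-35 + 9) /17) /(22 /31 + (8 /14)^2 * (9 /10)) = -98735 /64787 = -1.52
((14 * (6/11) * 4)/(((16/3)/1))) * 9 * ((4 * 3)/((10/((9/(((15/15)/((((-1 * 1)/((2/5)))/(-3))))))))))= 5103/11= 463.91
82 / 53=1.55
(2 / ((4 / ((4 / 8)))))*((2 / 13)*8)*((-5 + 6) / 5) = 4 / 65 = 0.06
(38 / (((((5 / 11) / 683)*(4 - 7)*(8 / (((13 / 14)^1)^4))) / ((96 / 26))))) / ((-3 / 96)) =2508921272 / 12005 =208989.69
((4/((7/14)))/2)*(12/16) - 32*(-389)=12451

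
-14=-14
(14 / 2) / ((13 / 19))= 133 / 13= 10.23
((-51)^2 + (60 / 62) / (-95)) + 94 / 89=136401853 / 52421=2602.05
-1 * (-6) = 6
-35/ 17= -2.06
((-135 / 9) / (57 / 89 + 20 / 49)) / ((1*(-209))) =65415 / 955757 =0.07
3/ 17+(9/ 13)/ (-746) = 28941/ 164866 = 0.18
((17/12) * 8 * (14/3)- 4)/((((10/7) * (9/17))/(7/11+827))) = 4333504/81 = 53500.05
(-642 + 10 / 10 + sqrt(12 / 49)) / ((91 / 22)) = -14102 / 91 + 44 * sqrt(3) / 637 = -154.85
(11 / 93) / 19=0.01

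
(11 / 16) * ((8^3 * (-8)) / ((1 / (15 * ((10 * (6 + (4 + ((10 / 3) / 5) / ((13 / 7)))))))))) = -56883200 / 13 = -4375630.77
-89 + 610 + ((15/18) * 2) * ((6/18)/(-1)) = 4684/9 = 520.44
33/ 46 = 0.72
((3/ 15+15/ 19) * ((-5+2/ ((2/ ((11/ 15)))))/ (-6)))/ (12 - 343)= -3008/ 1415025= -0.00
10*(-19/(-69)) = 190/69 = 2.75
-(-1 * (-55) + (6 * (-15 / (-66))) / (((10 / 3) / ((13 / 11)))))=-13427 / 242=-55.48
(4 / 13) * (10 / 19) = 40 / 247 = 0.16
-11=-11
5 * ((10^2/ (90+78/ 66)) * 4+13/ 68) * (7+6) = 1193855/ 4012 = 297.57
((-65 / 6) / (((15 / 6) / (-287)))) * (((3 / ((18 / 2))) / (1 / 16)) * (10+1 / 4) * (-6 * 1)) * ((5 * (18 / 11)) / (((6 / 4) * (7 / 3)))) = -10489440 / 11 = -953585.45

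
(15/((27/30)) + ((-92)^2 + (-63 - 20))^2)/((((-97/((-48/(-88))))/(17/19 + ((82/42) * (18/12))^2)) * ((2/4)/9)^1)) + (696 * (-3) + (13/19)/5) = -334469708136136/4966885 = -67339934.01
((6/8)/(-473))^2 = 9/3579664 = 0.00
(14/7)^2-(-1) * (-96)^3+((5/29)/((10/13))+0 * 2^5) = -51314443/58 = -884731.78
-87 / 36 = -29 / 12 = -2.42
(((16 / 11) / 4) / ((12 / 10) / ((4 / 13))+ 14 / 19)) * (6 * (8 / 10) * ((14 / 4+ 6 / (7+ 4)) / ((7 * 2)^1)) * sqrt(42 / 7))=81168 * sqrt(6) / 746207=0.27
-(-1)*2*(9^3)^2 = 1062882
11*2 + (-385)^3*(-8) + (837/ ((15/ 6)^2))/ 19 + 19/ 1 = 216853197823/ 475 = 456533048.05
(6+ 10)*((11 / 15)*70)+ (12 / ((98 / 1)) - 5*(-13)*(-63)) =-481211 / 147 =-3273.54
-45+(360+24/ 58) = 9147/ 29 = 315.41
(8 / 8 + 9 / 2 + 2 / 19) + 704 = 26965 / 38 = 709.61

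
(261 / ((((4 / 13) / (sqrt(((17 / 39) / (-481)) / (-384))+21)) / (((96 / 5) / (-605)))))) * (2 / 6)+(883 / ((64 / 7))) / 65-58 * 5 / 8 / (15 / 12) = -543507663 / 2516800-87 * sqrt(1258) / 223850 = -215.97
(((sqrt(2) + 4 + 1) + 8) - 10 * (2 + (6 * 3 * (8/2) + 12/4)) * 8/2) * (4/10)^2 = -12268/25 + 4 * sqrt(2)/25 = -490.49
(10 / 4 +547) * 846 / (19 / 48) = 22314096 / 19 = 1174426.11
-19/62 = -0.31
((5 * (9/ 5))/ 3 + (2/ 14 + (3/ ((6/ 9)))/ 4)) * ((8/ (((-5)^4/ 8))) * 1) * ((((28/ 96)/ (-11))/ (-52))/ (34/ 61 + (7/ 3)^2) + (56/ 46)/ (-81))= -0.01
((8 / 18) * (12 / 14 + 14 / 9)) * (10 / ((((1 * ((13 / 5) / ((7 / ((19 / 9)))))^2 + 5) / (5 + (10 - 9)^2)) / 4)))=12768000 / 278567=45.83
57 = 57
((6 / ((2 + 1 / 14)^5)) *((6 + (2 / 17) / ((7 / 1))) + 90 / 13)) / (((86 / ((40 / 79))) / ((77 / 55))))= 258387859968 / 15398478466813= 0.02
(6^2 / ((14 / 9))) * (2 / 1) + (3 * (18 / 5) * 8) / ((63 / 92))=6036 / 35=172.46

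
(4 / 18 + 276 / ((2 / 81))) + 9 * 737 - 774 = 153335 / 9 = 17037.22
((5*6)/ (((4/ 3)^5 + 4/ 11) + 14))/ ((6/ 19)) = 253935/ 49658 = 5.11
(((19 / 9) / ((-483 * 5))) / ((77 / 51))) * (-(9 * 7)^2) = 2907 / 1265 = 2.30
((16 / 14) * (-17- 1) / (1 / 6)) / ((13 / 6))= -56.97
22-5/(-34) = 22.15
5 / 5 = 1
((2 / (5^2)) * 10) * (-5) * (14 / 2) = -28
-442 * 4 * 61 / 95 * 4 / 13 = -33184 / 95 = -349.31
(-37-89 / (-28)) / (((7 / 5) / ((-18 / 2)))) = 42615 / 196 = 217.42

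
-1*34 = -34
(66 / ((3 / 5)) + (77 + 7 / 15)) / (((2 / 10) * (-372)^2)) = 703 / 103788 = 0.01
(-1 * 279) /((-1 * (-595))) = -279 /595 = -0.47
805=805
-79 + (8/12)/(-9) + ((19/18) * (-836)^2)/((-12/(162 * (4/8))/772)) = -103795493231/27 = -3844277527.07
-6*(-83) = 498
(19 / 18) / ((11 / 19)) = 361 / 198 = 1.82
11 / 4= 2.75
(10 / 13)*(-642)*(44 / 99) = -8560 / 39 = -219.49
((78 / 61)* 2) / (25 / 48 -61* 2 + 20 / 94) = -351936 / 16688197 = -0.02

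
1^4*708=708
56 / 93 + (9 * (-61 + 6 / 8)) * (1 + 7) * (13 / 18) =-291313 / 93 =-3132.40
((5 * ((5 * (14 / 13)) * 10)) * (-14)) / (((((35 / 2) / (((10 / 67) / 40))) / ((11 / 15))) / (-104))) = 12320 / 201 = 61.29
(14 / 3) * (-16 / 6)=-112 / 9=-12.44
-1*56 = -56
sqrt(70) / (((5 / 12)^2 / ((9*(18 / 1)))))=7807.04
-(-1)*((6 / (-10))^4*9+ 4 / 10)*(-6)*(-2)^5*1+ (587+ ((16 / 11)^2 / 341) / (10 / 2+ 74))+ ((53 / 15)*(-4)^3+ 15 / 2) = 8178981541277 / 12223571250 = 669.12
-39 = -39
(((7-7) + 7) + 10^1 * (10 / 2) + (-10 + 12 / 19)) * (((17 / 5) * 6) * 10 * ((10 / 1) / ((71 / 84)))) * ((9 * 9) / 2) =6280772400 / 1349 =4655872.79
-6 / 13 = -0.46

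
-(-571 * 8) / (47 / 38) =173584 / 47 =3693.28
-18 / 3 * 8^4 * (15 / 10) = -36864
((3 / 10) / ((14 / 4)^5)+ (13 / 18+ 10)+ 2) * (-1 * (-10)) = 19244879 / 151263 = 127.23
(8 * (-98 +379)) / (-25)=-2248 / 25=-89.92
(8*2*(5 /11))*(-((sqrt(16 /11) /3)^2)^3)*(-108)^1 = 1310720 /395307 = 3.32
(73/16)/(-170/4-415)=-73/7320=-0.01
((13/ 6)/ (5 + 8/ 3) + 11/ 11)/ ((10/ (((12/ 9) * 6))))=118/ 115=1.03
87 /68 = 1.28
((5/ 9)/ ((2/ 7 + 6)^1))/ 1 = 0.09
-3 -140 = -143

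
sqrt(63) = 3 * sqrt(7) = 7.94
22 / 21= 1.05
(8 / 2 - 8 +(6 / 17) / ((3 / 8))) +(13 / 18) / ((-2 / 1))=-2093 / 612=-3.42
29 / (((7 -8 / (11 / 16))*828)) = -319 / 42228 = -0.01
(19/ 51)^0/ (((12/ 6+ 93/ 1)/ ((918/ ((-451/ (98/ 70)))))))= -6426/ 214225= -0.03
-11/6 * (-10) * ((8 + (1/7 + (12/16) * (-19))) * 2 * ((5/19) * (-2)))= 825/7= 117.86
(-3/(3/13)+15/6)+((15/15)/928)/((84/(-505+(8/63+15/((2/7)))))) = -103187495/9821952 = -10.51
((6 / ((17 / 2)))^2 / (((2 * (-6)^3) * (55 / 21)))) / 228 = -7 / 3624060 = -0.00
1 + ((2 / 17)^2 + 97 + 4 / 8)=98.51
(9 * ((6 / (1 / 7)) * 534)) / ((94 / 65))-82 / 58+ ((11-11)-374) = 189733821 / 1363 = 139203.10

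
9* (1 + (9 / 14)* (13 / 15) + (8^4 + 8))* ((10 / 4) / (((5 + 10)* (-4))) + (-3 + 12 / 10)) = -190538907 / 2800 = -68049.61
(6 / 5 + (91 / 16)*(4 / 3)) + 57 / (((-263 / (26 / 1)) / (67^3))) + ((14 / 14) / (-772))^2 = -3984705421657619 / 2351156880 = -1694785.00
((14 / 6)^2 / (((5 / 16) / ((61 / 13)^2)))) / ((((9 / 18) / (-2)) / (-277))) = 3232328512 / 7605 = 425026.76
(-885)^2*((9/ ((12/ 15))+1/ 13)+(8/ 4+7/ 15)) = 561781185/ 52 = 10803484.33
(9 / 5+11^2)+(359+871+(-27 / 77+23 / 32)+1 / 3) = 50025413 / 36960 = 1353.50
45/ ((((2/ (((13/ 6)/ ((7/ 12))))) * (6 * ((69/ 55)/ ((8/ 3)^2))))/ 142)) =16244800/ 1449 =11211.04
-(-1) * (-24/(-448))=3/56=0.05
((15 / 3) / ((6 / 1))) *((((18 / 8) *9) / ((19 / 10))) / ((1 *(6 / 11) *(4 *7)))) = 2475 / 4256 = 0.58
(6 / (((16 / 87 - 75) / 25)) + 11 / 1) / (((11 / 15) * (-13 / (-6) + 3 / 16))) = 42155280 / 8090687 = 5.21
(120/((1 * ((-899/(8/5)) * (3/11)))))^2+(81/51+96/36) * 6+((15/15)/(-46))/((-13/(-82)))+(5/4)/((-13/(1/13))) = 5553731338889/213620455516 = 26.00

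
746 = 746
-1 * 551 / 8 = -551 / 8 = -68.88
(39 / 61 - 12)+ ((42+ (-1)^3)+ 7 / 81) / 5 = -77657 / 24705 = -3.14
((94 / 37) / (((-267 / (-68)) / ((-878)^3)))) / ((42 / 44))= -95179407038848 / 207459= -458786589.34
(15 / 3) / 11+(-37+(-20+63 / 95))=-58397 / 1045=-55.88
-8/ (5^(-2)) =-200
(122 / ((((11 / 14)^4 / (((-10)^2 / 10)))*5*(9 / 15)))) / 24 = 5858440 / 131769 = 44.46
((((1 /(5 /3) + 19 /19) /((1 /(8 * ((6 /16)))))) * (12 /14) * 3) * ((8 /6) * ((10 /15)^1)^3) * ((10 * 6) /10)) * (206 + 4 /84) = 4430848 /735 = 6028.36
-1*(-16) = 16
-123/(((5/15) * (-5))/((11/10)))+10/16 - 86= -839/200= -4.20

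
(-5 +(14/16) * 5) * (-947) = 4735/8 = 591.88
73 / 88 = 0.83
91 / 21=13 / 3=4.33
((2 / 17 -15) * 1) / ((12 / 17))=-253 / 12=-21.08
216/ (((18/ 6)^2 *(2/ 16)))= 192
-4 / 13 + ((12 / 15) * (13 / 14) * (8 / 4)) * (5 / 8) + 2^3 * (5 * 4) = 29233 / 182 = 160.62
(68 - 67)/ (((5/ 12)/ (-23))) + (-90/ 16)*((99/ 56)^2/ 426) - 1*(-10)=-805859171/ 17812480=-45.24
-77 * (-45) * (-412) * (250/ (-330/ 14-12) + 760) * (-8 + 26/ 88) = 687391774650/ 83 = 8281828610.24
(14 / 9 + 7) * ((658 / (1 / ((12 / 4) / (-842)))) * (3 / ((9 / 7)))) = -177331 / 3789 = -46.80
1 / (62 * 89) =1 / 5518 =0.00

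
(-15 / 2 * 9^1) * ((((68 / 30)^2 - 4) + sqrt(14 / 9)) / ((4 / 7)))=-315 * sqrt(14) / 8 - 672 / 5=-281.73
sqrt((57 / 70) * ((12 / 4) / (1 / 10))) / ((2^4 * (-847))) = -3 * sqrt(133) / 94864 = -0.00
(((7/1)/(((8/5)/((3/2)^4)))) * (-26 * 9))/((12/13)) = -5614.63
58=58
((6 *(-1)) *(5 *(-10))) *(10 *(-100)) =-300000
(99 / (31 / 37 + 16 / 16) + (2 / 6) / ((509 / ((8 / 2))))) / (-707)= -5593673 / 73412052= -0.08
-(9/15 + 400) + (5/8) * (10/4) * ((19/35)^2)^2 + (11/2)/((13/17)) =-4910079547/12485200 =-393.27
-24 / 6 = -4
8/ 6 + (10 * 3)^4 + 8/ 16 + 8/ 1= 4860059/ 6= 810009.83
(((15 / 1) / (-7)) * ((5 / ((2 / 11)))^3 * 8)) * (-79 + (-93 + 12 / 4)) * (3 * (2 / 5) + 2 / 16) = 4470662625 / 56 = 79833261.16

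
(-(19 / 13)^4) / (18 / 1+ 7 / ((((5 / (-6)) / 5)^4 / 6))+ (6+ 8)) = -130321 / 1555546304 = -0.00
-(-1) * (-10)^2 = 100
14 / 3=4.67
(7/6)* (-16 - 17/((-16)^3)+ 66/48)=-17.06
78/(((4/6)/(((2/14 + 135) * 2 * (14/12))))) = 36894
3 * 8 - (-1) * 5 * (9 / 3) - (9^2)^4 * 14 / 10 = -301326852 / 5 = -60265370.40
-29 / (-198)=29 / 198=0.15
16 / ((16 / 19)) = 19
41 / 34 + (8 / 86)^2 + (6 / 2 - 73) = -4324267 / 62866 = -68.79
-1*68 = -68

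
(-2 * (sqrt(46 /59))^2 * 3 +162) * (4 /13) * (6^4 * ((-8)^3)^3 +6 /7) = -8420174189682.71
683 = 683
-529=-529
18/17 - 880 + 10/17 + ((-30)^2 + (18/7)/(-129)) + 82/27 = 24.66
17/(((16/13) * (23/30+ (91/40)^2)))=66300/28523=2.32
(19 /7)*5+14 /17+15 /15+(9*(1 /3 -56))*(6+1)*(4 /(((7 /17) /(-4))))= 16218200 /119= 136287.39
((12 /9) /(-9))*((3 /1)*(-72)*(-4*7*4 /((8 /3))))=-1344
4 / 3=1.33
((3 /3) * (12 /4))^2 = 9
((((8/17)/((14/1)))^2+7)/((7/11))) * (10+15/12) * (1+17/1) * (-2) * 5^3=-55210258125/99127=-556964.88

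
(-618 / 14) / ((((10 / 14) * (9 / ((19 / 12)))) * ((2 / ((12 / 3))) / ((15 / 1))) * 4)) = -1957 / 24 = -81.54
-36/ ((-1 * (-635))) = -36/ 635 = -0.06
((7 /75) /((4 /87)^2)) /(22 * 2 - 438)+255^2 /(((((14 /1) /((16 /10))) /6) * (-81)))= -1822226881 /3309600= -550.59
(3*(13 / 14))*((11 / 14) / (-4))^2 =0.11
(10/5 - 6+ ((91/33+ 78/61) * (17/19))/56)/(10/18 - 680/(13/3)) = 328738917/13061605480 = 0.03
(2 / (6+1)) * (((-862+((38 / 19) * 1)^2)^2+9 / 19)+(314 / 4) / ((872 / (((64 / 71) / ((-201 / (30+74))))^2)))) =88714729671672398 / 421782844311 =210332.71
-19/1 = -19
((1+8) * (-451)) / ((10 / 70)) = -28413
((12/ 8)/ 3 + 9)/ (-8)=-1.19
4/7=0.57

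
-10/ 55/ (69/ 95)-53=-40417/ 759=-53.25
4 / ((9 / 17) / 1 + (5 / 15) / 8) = 1632 / 233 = 7.00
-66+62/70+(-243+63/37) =-396803/1295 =-306.41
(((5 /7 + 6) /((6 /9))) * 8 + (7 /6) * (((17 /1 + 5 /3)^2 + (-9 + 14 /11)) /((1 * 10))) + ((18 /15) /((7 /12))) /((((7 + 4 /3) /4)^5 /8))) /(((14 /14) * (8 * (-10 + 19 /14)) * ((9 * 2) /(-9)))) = 49027489548491 /56151562500000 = 0.87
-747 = -747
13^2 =169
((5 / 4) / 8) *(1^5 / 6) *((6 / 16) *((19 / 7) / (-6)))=-95 / 21504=-0.00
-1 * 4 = -4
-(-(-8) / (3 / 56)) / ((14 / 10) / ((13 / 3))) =-4160 / 9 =-462.22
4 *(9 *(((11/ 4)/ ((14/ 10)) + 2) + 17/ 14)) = 1305/ 7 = 186.43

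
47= 47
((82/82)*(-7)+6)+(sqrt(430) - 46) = -47+sqrt(430) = -26.26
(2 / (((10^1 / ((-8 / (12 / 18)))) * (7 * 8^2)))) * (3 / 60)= -3 / 11200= -0.00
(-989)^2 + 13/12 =978122.08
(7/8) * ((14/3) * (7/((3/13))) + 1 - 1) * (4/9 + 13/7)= 92365/324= 285.08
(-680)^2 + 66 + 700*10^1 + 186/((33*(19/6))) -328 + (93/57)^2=469142.44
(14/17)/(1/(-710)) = -9940/17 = -584.71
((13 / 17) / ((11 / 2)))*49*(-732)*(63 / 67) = -58751784 / 12529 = -4689.26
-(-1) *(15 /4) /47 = 15 /188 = 0.08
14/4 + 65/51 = 487/102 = 4.77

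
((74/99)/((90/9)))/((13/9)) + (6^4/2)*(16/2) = 3706597/715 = 5184.05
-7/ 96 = -0.07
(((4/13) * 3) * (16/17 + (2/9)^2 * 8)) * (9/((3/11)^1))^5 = 10668018240/221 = 48271575.75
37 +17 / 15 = 572 / 15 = 38.13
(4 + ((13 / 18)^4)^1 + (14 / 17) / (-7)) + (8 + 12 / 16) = 23029133 / 1784592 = 12.90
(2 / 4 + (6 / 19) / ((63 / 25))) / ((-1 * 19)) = -499 / 15162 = -0.03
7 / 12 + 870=10447 / 12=870.58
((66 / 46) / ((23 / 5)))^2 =27225 / 279841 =0.10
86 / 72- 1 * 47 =-1649 / 36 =-45.81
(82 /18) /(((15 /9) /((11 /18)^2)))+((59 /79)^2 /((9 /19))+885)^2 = 148657435753088801 /189297393660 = 785311.58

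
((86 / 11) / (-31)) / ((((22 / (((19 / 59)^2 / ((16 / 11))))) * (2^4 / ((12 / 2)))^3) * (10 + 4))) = -0.00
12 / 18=2 / 3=0.67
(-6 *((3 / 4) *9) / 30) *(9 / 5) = -243 / 100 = -2.43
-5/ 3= -1.67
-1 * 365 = -365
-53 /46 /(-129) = 53 /5934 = 0.01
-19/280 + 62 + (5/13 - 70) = -7.68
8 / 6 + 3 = 13 / 3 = 4.33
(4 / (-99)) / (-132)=1 / 3267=0.00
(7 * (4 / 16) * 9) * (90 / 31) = 2835 / 62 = 45.73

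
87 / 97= 0.90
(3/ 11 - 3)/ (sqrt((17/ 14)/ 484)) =-60* sqrt(238)/ 17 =-54.45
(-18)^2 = 324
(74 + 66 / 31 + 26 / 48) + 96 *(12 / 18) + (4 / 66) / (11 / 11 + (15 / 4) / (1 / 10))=29549055 / 210056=140.67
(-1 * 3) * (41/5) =-123/5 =-24.60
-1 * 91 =-91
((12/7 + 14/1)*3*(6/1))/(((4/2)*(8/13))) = 6435/28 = 229.82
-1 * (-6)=6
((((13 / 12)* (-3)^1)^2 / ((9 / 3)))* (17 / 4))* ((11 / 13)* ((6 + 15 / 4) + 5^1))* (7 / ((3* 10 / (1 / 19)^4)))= 1004003 / 3002595840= 0.00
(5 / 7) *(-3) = -2.14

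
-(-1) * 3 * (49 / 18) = 8.17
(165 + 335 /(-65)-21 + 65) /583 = 0.35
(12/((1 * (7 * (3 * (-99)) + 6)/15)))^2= 3600/477481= 0.01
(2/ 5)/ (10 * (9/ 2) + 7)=1/ 130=0.01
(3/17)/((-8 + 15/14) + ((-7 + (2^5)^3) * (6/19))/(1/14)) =798/654926581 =0.00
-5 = -5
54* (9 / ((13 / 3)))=1458 / 13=112.15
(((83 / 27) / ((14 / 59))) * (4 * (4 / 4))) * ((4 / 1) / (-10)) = -19588 / 945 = -20.73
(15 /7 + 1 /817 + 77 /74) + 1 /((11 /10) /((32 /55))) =190163055 /51207926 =3.71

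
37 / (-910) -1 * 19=-17327 / 910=-19.04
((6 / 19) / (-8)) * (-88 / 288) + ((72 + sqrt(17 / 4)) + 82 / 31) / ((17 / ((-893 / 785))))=-1880007979 / 377289840 - 893 * sqrt(17) / 26690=-5.12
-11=-11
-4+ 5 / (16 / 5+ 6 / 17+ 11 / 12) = -13136 / 4559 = -2.88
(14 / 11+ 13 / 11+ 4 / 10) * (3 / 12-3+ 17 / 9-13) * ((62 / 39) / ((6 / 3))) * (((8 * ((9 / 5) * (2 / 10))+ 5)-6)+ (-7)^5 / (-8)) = -1021364036783 / 15444000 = -66133.39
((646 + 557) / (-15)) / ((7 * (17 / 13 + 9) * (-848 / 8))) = 5213 / 497140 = 0.01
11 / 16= 0.69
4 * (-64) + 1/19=-4863/19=-255.95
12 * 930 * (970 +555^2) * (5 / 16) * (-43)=-92675325375 / 2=-46337662687.50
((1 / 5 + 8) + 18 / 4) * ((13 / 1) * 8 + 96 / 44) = 74168 / 55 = 1348.51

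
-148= -148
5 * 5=25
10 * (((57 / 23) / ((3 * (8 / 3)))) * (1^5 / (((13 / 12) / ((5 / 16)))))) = 4275 / 4784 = 0.89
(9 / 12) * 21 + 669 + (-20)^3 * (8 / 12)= -55783 / 12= -4648.58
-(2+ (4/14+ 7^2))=-359/7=-51.29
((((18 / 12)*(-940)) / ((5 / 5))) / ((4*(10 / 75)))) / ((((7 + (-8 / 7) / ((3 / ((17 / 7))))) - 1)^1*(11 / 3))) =-4663575 / 32824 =-142.08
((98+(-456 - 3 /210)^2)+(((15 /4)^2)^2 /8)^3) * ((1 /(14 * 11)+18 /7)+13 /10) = 3505787153091757978749 /4051227901952000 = 865364.09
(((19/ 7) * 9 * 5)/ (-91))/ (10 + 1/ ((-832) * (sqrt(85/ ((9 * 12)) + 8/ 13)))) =-17238988800/ 128435505877- 82080 * sqrt(76791)/ 1669661576401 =-0.13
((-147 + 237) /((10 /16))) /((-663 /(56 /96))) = -28 /221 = -0.13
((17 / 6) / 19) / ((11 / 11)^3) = 17 / 114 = 0.15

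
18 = 18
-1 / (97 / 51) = -51 / 97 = -0.53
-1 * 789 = -789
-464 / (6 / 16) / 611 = -3712 / 1833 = -2.03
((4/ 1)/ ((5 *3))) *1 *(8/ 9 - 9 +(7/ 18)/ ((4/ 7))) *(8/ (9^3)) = -428/ 19683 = -0.02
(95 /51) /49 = 95 /2499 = 0.04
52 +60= 112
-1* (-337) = 337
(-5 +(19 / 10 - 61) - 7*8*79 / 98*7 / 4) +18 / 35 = -9981 / 70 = -142.59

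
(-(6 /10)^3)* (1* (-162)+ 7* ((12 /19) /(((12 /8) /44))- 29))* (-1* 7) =-845019 /2375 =-355.80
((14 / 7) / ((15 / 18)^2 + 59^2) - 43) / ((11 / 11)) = -5389591 / 125341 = -43.00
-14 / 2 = -7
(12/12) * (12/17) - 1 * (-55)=947/17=55.71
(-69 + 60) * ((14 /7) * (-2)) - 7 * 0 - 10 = 26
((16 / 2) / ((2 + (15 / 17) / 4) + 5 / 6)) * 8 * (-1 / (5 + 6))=-13056 / 6853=-1.91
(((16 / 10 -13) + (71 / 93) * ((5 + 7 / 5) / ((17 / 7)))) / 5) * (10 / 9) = -148426 / 71145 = -2.09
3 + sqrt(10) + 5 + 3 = sqrt(10) + 11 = 14.16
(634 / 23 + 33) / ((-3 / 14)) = -19502 / 69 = -282.64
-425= -425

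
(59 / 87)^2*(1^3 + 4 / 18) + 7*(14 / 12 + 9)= 9772471 / 136242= 71.73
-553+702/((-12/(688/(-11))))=34165/11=3105.91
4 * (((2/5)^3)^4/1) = 16384/244140625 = 0.00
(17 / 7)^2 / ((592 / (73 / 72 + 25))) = 541297 / 2088576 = 0.26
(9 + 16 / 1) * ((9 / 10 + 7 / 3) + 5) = 1235 / 6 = 205.83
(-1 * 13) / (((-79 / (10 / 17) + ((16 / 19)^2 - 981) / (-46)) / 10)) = 2698475 / 2345376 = 1.15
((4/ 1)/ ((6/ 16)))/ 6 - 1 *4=-20/ 9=-2.22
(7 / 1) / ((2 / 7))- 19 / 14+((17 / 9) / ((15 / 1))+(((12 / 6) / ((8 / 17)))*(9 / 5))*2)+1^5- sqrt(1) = 14579 / 378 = 38.57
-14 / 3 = -4.67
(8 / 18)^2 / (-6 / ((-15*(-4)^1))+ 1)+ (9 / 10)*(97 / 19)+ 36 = 40.81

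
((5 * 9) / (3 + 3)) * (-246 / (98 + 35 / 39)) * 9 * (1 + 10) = -7123545 / 3857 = -1846.91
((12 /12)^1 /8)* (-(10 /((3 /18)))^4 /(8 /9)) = -1822500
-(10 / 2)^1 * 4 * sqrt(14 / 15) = -4 * sqrt(210) / 3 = -19.32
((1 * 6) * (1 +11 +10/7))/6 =94/7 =13.43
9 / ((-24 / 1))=-3 / 8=-0.38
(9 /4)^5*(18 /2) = 531441 /1024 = 518.99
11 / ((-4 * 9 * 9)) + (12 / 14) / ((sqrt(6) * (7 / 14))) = -11 / 324 + 2 * sqrt(6) / 7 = 0.67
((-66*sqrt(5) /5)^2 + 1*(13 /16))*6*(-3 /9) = -69761 /40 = -1744.02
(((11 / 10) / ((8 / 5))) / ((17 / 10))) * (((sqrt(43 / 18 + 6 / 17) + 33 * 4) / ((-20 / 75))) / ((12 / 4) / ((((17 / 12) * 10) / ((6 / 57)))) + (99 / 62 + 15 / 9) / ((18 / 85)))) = -2164795875 / 166892906 - 21866625 * sqrt(28526) / 22697435216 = -13.13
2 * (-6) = -12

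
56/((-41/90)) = -5040/41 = -122.93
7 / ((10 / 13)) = 91 / 10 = 9.10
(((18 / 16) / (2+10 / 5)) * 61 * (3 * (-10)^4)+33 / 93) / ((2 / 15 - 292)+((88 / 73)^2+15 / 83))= -211714538139435 / 119385943942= -1773.36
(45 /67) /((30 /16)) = 24 /67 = 0.36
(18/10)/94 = 9/470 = 0.02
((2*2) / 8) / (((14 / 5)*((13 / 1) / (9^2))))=405 / 364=1.11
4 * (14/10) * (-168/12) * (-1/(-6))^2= -98/45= -2.18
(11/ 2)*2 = 11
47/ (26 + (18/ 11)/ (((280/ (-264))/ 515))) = -329/ 5380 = -0.06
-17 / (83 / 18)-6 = -804 / 83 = -9.69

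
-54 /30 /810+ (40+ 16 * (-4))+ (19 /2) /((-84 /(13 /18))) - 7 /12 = -1864843 /75600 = -24.67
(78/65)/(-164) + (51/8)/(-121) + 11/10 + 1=404817/198440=2.04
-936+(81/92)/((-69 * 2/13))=-3961503/4232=-936.08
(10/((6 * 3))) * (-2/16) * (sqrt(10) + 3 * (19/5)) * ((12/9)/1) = -19/18 - 5 * sqrt(10)/54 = -1.35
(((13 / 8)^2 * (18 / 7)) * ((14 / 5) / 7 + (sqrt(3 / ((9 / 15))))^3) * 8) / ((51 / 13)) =6591 / 1190 + 32955 * sqrt(5) / 476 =160.35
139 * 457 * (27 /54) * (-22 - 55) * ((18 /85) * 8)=-352171512 /85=-4143194.26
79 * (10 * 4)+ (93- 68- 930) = 2255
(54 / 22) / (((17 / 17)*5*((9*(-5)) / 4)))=-12 / 275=-0.04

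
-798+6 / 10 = -797.40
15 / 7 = 2.14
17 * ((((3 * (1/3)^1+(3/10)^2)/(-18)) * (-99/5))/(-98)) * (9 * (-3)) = 550341/98000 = 5.62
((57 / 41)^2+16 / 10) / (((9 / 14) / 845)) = 70253638 / 15129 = 4643.64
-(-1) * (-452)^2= 204304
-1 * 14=-14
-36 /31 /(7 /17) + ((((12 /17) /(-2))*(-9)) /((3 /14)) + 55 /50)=483379 /36890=13.10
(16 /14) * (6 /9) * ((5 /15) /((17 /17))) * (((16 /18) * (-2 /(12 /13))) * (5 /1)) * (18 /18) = -2.45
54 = 54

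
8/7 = 1.14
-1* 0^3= 0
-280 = -280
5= 5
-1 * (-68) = 68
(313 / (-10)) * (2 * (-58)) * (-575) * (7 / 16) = -7306985 / 8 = -913373.12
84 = 84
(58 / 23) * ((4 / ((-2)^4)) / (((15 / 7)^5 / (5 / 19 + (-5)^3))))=-38504837 / 22123125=-1.74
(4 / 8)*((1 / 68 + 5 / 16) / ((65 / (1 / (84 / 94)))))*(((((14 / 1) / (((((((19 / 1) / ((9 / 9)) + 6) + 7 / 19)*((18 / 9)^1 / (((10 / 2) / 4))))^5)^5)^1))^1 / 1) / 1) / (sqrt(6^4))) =23206411687372638138034224498470265686511993408203125 / 343867901465637755655160473861218950715093056420624824935583417361238921808530924353320728395776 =0.00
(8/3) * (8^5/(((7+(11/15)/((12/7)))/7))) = 15728640/191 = 82348.90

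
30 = 30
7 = 7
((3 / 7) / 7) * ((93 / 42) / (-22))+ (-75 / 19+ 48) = 44.05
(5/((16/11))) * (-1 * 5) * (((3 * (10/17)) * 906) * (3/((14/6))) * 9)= -151358625/476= -317980.30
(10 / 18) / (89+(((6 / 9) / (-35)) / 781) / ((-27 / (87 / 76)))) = 15580950 / 2496068219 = 0.01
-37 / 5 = -7.40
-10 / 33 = -0.30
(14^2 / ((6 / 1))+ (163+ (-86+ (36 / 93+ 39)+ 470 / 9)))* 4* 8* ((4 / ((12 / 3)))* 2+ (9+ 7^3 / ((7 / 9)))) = 812240384 / 279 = 2911255.86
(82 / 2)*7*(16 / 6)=2296 / 3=765.33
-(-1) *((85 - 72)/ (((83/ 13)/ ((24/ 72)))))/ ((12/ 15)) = 845/ 996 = 0.85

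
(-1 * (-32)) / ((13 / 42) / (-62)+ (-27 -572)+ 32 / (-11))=-916608 / 17241227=-0.05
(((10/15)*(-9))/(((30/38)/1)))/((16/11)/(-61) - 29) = 1342/5125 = 0.26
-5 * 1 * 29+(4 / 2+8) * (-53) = -675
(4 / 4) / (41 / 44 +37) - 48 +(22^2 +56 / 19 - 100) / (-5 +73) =-22794342 / 539087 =-42.28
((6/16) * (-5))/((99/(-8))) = 5/33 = 0.15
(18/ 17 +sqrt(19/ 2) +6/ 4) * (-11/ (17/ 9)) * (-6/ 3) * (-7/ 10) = -45.99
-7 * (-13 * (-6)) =-546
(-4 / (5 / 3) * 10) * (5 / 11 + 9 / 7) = -3216 / 77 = -41.77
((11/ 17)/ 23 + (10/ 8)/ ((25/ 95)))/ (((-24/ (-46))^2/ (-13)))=-744809/ 3264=-228.19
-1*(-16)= 16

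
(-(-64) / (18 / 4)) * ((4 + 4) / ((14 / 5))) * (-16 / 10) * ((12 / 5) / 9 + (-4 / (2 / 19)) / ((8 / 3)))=859136 / 945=909.14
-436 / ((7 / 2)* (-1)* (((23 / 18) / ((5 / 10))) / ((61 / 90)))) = 26596 / 805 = 33.04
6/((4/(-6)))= -9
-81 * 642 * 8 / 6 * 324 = -22464864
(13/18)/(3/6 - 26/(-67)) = 871/1071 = 0.81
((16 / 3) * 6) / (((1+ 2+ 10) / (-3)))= -96 / 13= -7.38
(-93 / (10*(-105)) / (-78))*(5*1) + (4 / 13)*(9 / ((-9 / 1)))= -1711 / 5460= -0.31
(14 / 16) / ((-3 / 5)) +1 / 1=-11 / 24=-0.46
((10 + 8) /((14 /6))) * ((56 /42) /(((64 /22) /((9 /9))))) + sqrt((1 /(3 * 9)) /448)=sqrt(21) /504 + 99 /28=3.54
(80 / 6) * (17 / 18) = 340 / 27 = 12.59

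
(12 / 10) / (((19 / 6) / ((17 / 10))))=306 / 475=0.64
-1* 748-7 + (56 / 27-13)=-20680 / 27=-765.93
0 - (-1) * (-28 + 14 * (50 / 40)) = -21 / 2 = -10.50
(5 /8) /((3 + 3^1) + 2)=5 /64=0.08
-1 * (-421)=421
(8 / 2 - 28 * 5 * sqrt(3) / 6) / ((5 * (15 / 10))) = -4.86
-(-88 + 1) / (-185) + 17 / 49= -1118 / 9065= -0.12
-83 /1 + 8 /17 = -1403 /17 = -82.53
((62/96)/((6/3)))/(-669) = -31/64224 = -0.00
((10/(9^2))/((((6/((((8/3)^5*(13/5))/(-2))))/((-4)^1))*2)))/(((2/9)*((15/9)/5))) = 212992/2187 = 97.39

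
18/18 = 1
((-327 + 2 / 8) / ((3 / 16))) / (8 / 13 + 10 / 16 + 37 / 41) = -22292192 / 27411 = -813.26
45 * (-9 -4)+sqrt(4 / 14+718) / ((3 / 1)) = -585+2 * sqrt(8799) / 21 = -576.07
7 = 7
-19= -19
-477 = -477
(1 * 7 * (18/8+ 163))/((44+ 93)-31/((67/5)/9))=44287/4448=9.96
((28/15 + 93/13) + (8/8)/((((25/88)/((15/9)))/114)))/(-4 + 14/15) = -132175/598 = -221.03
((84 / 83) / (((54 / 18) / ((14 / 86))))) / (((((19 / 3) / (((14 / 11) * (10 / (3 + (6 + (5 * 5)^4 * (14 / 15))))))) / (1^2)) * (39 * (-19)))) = -82320 / 201520194703399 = -0.00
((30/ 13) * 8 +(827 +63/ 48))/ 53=176129/ 11024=15.98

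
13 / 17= 0.76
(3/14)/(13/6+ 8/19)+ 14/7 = 4301/2065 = 2.08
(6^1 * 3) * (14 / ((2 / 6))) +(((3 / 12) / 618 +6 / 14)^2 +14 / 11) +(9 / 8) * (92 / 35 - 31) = 11948582840143 / 16468562880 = 725.54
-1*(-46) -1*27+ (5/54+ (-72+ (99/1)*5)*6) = 138083/54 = 2557.09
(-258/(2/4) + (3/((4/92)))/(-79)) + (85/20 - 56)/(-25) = -4066947/7900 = -514.80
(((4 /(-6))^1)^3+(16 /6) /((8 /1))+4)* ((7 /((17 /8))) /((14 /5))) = 4.75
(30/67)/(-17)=-0.03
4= 4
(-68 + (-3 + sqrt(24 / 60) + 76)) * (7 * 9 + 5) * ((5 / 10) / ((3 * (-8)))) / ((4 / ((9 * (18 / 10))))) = -459 / 16-459 * sqrt(10) / 400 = -32.32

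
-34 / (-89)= 34 / 89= 0.38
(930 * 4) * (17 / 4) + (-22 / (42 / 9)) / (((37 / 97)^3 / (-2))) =5666003928 / 354571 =15979.89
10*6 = 60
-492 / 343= -1.43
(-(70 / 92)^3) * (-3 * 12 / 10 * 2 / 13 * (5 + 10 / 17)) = 7331625 / 5377814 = 1.36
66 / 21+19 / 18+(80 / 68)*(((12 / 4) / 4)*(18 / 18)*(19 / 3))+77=185897 / 2142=86.79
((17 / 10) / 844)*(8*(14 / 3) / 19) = 238 / 60135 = 0.00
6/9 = 2/3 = 0.67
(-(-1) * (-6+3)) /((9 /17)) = -5.67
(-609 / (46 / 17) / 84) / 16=-493 / 2944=-0.17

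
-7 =-7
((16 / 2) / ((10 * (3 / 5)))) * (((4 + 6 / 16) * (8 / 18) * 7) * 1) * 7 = 3430 / 27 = 127.04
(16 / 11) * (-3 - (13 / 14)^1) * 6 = -240 / 7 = -34.29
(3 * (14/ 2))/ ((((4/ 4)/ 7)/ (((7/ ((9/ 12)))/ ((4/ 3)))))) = 1029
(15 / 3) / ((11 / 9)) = 45 / 11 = 4.09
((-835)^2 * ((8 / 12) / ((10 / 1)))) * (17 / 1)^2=40299605 / 3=13433201.67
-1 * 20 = -20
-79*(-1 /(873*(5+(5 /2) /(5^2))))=790 /44523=0.02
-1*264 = -264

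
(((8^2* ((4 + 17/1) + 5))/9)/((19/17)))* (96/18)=452608/513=882.28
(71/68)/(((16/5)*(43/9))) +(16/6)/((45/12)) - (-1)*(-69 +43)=-53096417/2105280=-25.22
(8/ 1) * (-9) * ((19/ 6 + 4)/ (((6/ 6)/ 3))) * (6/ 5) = -9288/ 5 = -1857.60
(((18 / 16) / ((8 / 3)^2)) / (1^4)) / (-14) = -81 / 7168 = -0.01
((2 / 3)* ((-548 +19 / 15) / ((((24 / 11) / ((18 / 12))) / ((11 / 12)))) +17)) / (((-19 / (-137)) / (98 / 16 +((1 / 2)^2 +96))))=-11760881587 / 72960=-161196.29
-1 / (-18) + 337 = 337.06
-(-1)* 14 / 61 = 14 / 61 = 0.23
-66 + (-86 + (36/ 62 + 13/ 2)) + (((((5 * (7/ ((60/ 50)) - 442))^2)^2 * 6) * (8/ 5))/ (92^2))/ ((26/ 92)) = 181755096157400255/ 2002104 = 90782045366.97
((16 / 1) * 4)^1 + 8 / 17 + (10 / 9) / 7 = 69218 / 1071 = 64.63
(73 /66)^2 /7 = 5329 /30492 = 0.17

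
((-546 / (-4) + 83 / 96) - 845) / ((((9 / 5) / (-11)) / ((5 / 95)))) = 3736315 / 16416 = 227.60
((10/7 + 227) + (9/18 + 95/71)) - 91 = 138431/994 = 139.27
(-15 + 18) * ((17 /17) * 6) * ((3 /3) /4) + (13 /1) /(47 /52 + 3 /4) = 1063 /86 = 12.36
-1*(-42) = 42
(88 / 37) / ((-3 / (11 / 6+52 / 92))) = -14564 / 7659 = -1.90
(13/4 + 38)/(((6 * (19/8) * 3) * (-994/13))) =-715/56658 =-0.01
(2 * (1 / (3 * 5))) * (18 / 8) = 3 / 10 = 0.30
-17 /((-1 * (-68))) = -1 /4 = -0.25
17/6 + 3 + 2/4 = 19/3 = 6.33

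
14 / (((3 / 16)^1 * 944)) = 14 / 177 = 0.08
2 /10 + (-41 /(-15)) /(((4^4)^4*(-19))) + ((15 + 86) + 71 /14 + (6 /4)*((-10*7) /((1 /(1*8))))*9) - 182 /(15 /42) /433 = -27658765922897880431 /3710143074140160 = -7454.91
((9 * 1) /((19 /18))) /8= 81 /76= 1.07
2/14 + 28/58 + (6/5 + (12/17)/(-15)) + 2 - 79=-1297946/17255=-75.22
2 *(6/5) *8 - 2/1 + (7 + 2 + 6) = 161/5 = 32.20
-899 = -899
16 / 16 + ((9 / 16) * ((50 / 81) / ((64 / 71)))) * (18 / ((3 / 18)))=5453 / 128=42.60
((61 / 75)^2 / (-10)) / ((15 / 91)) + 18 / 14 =5223473 / 5906250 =0.88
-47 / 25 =-1.88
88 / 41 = 2.15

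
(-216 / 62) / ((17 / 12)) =-1296 / 527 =-2.46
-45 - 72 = -117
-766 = -766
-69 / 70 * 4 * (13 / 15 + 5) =-4048 / 175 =-23.13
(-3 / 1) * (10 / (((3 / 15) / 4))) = -600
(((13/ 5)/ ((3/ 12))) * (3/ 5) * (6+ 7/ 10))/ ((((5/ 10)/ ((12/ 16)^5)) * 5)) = 634959/ 160000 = 3.97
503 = 503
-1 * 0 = 0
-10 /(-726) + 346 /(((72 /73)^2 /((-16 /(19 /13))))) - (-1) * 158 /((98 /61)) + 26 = -68789080505 /18249462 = -3769.38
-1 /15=-0.07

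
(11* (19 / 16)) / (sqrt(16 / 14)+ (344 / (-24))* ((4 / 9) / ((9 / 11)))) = -168155757 / 98341024 - 12341241* sqrt(14) / 196682048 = -1.94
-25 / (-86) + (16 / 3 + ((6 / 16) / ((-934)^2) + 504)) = 458799936179 / 900271392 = 509.62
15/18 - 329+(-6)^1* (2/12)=-1975/6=-329.17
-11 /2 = -5.50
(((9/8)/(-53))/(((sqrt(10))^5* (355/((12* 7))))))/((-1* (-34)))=-189* sqrt(10)/1279420000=-0.00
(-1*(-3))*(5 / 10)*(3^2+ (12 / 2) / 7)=207 / 14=14.79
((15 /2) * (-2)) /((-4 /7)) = 105 /4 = 26.25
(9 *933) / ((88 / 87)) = 730539 / 88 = 8301.58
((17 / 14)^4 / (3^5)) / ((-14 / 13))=-1085773 / 130691232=-0.01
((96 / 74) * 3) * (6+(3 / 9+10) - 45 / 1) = -4128 / 37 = -111.57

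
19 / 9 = 2.11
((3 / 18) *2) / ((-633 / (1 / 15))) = -0.00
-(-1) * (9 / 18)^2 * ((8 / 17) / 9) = 0.01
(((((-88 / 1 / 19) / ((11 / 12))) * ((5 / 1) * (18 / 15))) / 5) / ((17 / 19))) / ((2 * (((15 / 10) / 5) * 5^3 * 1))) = -192 / 2125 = -0.09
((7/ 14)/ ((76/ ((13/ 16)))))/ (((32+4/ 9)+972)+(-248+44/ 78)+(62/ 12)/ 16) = 1521/ 215494124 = 0.00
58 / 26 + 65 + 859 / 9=162.68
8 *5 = 40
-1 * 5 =-5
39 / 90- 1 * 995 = -29837 / 30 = -994.57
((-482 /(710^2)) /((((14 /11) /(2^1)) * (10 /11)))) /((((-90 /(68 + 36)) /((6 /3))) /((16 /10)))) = 6065488 /992446875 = 0.01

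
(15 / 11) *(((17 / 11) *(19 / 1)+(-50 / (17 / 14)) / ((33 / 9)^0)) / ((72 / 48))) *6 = -132540 / 2057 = -64.43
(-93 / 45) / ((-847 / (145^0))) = 31 / 12705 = 0.00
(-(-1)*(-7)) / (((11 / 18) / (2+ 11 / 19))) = -6174 / 209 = -29.54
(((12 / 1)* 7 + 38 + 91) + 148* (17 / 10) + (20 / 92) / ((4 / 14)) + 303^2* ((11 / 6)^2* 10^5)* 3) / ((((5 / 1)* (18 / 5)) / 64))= 340672597712528 / 1035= 329152268321.28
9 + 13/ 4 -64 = -207/ 4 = -51.75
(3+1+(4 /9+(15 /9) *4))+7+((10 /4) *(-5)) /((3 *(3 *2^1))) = 209 /12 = 17.42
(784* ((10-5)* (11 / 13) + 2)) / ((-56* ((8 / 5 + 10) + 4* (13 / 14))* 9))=-2205 / 3484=-0.63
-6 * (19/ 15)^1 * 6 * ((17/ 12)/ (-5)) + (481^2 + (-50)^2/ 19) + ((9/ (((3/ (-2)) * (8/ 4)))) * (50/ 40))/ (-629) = 276672228917/ 1195100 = 231505.50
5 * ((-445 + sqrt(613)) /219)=-2225 /219 + 5 * sqrt(613) /219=-9.59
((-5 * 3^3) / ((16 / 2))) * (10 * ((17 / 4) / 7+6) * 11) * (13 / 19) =-17857125 / 2128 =-8391.51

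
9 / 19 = 0.47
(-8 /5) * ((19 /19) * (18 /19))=-1.52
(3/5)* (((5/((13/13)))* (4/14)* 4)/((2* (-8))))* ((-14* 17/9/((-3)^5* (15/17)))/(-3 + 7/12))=1156/105705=0.01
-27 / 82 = -0.33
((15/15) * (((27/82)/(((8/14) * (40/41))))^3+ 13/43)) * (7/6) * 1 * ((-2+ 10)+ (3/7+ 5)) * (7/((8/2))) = 235658938543/16908288000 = 13.94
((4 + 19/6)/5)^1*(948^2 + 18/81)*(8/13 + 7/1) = 1912891937/195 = 9809702.24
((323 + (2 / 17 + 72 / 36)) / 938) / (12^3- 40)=5527 / 26916848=0.00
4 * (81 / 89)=324 / 89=3.64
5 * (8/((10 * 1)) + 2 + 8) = 54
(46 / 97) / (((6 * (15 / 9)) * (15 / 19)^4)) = 2997383 / 24553125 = 0.12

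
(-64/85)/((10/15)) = -96/85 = -1.13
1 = 1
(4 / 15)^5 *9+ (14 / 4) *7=4136423 / 168750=24.51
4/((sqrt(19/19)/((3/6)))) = 2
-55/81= -0.68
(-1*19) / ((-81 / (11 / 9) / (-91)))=-19019 / 729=-26.09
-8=-8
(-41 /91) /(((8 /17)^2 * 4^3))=-11849 /372736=-0.03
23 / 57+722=41177 / 57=722.40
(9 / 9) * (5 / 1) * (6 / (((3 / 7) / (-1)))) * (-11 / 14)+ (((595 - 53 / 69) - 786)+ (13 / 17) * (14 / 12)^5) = -410806675 / 3040416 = -135.12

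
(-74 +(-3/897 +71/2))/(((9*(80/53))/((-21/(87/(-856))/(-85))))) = 12186979/1768884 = 6.89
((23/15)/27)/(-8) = -23/3240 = -0.01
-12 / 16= -3 / 4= -0.75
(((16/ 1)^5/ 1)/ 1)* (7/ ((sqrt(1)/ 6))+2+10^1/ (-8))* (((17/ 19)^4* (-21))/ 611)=-4138065985536/ 4190849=-987405.17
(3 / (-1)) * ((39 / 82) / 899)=-117 / 73718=-0.00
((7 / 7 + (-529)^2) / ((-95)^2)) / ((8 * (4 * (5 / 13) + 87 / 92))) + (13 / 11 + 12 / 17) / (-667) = 5208744630216 / 3344392977475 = 1.56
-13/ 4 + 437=1735/ 4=433.75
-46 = -46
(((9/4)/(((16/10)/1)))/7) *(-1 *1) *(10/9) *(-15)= 375/112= 3.35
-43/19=-2.26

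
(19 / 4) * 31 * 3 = 1767 / 4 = 441.75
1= 1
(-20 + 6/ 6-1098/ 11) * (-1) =1307/ 11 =118.82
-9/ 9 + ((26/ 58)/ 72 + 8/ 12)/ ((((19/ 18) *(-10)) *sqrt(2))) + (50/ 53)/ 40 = -207/ 212 - 281 *sqrt(2)/ 8816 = -1.02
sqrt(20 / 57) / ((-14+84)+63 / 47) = 94 *sqrt(285) / 191121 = 0.01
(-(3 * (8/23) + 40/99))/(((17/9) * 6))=-1648/12903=-0.13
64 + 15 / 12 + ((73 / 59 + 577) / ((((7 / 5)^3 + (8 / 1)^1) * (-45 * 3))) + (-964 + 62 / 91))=-898.47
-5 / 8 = -0.62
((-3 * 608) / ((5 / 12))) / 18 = -1216 / 5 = -243.20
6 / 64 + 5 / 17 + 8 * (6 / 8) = 3475 / 544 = 6.39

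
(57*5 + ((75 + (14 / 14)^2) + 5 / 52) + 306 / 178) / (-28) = -1679109 / 129584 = -12.96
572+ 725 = 1297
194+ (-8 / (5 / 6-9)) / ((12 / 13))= 9558 / 49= 195.06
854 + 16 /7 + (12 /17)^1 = 856.99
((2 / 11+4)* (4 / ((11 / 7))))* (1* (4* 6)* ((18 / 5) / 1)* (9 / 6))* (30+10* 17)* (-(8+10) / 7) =-85847040 / 121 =-709479.67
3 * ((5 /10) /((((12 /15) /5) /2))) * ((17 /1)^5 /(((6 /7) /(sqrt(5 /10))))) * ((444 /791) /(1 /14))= 27580722225 * sqrt(2) /226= 172588634.65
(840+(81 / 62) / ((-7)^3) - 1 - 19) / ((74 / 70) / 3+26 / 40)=523141170 / 639499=818.05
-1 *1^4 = -1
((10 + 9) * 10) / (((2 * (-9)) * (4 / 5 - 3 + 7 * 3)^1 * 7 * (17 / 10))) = -2375 / 50337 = -0.05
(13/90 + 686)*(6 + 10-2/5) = 802789/75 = 10703.85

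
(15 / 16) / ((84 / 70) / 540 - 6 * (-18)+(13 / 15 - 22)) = 3375 / 312728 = 0.01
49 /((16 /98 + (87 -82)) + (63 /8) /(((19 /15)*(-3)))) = 364952 /23021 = 15.85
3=3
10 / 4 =5 / 2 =2.50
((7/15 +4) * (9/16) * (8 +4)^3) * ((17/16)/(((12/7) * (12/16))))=71757/20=3587.85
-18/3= -6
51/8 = 6.38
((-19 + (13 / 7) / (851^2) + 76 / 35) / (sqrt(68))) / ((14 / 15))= -45702249 * sqrt(17) / 86179919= -2.19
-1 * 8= -8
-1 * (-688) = 688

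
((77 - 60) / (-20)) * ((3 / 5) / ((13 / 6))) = -153 / 650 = -0.24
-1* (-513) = 513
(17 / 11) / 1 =17 / 11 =1.55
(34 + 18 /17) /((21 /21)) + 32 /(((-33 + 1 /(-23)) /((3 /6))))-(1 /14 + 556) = -11791043 /22610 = -521.50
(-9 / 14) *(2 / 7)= -9 / 49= -0.18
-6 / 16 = -3 / 8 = -0.38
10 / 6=5 / 3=1.67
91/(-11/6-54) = -546/335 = -1.63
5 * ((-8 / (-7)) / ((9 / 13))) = 8.25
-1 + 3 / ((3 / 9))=8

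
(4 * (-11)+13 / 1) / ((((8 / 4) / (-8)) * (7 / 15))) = 1860 / 7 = 265.71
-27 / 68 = -0.40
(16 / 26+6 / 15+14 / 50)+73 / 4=25409 / 1300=19.55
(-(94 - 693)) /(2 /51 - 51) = -30549 /2599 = -11.75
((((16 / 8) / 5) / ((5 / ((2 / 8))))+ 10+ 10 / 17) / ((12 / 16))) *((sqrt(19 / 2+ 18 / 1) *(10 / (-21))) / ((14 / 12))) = -36068 *sqrt(110) / 12495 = -30.27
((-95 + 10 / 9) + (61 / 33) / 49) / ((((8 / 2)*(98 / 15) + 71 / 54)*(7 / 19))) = -259505040 / 27961703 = -9.28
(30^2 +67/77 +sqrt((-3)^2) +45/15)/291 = 69829/22407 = 3.12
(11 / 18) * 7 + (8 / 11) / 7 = 4.38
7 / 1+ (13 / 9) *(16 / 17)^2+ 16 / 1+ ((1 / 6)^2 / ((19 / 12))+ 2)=1299574 / 49419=26.30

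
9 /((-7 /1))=-9 /7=-1.29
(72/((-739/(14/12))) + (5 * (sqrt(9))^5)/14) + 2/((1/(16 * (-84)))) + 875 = -17860589/10346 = -1726.33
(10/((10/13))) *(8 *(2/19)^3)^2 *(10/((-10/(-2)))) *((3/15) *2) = 0.00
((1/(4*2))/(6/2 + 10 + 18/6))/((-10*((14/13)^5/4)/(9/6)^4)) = -30074733/2753658880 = -0.01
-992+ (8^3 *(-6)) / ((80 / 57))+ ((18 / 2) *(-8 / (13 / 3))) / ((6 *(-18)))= -206742 / 65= -3180.65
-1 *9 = -9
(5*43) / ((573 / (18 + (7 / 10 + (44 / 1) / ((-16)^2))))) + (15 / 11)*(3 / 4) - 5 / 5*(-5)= 13.10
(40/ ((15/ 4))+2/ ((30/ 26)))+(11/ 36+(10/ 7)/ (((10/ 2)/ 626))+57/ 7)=35947/ 180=199.71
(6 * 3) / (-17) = -18 / 17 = -1.06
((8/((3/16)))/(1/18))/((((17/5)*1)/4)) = 15360/17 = 903.53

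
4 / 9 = 0.44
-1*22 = -22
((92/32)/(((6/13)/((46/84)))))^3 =325234848133/8193540096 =39.69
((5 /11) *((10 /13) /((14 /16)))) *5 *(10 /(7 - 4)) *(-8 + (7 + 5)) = 80000 /3003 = 26.64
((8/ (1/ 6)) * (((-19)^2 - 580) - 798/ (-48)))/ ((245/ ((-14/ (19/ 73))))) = 1418244/ 665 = 2132.70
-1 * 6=-6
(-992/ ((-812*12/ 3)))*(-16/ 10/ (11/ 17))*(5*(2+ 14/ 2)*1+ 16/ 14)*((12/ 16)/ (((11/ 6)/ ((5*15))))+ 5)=-213797576/ 171941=-1243.44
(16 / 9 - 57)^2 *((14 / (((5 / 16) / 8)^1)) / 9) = 442640128 / 3645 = 121437.62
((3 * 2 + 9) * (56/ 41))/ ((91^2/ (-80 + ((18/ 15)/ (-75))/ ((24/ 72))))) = -240144/ 1212575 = -0.20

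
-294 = -294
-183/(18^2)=-61/108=-0.56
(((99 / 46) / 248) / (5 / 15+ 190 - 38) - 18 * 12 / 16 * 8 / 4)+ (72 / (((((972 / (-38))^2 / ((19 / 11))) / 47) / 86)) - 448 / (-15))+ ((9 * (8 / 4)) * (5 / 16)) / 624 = 150882444828067009 / 195655373147520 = 771.16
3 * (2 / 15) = 2 / 5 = 0.40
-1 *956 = -956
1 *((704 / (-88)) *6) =-48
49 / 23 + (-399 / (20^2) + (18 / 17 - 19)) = -2628809 / 156400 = -16.81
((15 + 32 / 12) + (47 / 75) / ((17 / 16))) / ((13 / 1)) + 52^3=776866959 / 5525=140609.40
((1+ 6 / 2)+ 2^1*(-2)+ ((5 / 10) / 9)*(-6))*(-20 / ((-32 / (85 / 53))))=-425 / 1272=-0.33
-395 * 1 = -395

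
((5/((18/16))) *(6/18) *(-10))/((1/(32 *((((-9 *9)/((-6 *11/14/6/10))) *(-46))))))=247296000/11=22481454.55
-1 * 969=-969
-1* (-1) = 1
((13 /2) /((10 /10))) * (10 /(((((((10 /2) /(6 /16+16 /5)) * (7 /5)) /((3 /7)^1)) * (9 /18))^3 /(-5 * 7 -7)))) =-3079189971 /13445600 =-229.01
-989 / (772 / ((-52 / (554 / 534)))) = 3432819 / 53461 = 64.21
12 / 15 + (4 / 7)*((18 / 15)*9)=244 / 35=6.97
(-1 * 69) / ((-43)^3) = 69 / 79507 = 0.00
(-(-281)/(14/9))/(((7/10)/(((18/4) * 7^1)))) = 113805/14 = 8128.93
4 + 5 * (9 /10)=17 /2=8.50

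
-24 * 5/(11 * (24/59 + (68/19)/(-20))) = -672600/14047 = -47.88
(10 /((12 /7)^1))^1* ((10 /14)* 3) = 25 /2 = 12.50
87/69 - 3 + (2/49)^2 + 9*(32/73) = 8900020/4031279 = 2.21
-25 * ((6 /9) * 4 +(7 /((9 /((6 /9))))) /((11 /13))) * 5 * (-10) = 1217500 /297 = 4099.33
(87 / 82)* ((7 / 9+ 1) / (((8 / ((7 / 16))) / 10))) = 1015 / 984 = 1.03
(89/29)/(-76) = -89/2204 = -0.04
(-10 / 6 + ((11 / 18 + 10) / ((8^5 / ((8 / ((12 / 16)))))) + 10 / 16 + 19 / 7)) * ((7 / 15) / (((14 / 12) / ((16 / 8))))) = 648761 / 483840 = 1.34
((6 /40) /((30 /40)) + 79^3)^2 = 6077191318416 /25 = 243087652736.64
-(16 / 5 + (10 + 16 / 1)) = -146 / 5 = -29.20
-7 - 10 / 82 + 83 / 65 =-15577 / 2665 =-5.85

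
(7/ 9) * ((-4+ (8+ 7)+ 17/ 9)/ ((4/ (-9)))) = -203/ 9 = -22.56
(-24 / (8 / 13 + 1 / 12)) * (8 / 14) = -14976 / 763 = -19.63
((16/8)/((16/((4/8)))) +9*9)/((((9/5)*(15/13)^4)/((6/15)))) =37043617/3645000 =10.16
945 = 945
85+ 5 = 90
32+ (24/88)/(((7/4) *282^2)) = 16328929/510279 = 32.00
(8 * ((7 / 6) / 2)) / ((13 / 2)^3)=112 / 6591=0.02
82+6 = 88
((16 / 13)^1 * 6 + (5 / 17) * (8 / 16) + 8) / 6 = 6865 / 2652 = 2.59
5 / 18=0.28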